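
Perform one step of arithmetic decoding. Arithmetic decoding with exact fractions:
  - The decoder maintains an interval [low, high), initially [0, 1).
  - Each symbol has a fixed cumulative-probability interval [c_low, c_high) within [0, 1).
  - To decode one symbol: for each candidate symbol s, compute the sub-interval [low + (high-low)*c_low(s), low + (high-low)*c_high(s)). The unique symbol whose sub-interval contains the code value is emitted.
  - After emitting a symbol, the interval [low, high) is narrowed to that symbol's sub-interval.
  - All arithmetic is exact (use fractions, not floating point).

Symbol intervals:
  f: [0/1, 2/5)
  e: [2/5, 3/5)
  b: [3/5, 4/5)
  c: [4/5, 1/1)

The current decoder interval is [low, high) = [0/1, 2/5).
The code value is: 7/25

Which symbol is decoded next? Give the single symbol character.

Answer: b

Derivation:
Interval width = high − low = 2/5 − 0/1 = 2/5
Scaled code = (code − low) / width = (7/25 − 0/1) / 2/5 = 7/10
  f: [0/1, 2/5) 
  e: [2/5, 3/5) 
  b: [3/5, 4/5) ← scaled code falls here ✓
  c: [4/5, 1/1) 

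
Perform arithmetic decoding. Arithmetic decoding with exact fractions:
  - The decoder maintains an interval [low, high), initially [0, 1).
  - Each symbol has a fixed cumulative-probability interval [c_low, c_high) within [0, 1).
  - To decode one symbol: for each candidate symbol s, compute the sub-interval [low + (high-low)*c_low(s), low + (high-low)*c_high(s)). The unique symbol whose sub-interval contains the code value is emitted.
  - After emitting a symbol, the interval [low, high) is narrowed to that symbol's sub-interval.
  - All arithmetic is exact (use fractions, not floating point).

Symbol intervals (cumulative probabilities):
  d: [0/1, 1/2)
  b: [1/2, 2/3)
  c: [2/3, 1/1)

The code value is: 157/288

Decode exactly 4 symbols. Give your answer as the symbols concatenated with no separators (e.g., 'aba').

Answer: bdbd

Derivation:
Step 1: interval [0/1, 1/1), width = 1/1 - 0/1 = 1/1
  'd': [0/1 + 1/1*0/1, 0/1 + 1/1*1/2) = [0/1, 1/2)
  'b': [0/1 + 1/1*1/2, 0/1 + 1/1*2/3) = [1/2, 2/3) <- contains code 157/288
  'c': [0/1 + 1/1*2/3, 0/1 + 1/1*1/1) = [2/3, 1/1)
  emit 'b', narrow to [1/2, 2/3)
Step 2: interval [1/2, 2/3), width = 2/3 - 1/2 = 1/6
  'd': [1/2 + 1/6*0/1, 1/2 + 1/6*1/2) = [1/2, 7/12) <- contains code 157/288
  'b': [1/2 + 1/6*1/2, 1/2 + 1/6*2/3) = [7/12, 11/18)
  'c': [1/2 + 1/6*2/3, 1/2 + 1/6*1/1) = [11/18, 2/3)
  emit 'd', narrow to [1/2, 7/12)
Step 3: interval [1/2, 7/12), width = 7/12 - 1/2 = 1/12
  'd': [1/2 + 1/12*0/1, 1/2 + 1/12*1/2) = [1/2, 13/24)
  'b': [1/2 + 1/12*1/2, 1/2 + 1/12*2/3) = [13/24, 5/9) <- contains code 157/288
  'c': [1/2 + 1/12*2/3, 1/2 + 1/12*1/1) = [5/9, 7/12)
  emit 'b', narrow to [13/24, 5/9)
Step 4: interval [13/24, 5/9), width = 5/9 - 13/24 = 1/72
  'd': [13/24 + 1/72*0/1, 13/24 + 1/72*1/2) = [13/24, 79/144) <- contains code 157/288
  'b': [13/24 + 1/72*1/2, 13/24 + 1/72*2/3) = [79/144, 119/216)
  'c': [13/24 + 1/72*2/3, 13/24 + 1/72*1/1) = [119/216, 5/9)
  emit 'd', narrow to [13/24, 79/144)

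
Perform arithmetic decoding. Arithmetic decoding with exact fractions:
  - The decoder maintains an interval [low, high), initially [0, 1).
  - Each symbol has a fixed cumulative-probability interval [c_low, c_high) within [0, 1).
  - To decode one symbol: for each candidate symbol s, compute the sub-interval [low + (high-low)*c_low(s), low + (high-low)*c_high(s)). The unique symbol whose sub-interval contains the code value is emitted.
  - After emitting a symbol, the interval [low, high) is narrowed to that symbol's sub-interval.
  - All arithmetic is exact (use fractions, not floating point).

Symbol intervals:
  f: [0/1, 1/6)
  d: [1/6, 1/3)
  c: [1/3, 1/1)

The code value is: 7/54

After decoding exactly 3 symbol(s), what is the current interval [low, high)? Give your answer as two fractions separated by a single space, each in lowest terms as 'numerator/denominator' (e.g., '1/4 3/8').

Step 1: interval [0/1, 1/1), width = 1/1 - 0/1 = 1/1
  'f': [0/1 + 1/1*0/1, 0/1 + 1/1*1/6) = [0/1, 1/6) <- contains code 7/54
  'd': [0/1 + 1/1*1/6, 0/1 + 1/1*1/3) = [1/6, 1/3)
  'c': [0/1 + 1/1*1/3, 0/1 + 1/1*1/1) = [1/3, 1/1)
  emit 'f', narrow to [0/1, 1/6)
Step 2: interval [0/1, 1/6), width = 1/6 - 0/1 = 1/6
  'f': [0/1 + 1/6*0/1, 0/1 + 1/6*1/6) = [0/1, 1/36)
  'd': [0/1 + 1/6*1/6, 0/1 + 1/6*1/3) = [1/36, 1/18)
  'c': [0/1 + 1/6*1/3, 0/1 + 1/6*1/1) = [1/18, 1/6) <- contains code 7/54
  emit 'c', narrow to [1/18, 1/6)
Step 3: interval [1/18, 1/6), width = 1/6 - 1/18 = 1/9
  'f': [1/18 + 1/9*0/1, 1/18 + 1/9*1/6) = [1/18, 2/27)
  'd': [1/18 + 1/9*1/6, 1/18 + 1/9*1/3) = [2/27, 5/54)
  'c': [1/18 + 1/9*1/3, 1/18 + 1/9*1/1) = [5/54, 1/6) <- contains code 7/54
  emit 'c', narrow to [5/54, 1/6)

Answer: 5/54 1/6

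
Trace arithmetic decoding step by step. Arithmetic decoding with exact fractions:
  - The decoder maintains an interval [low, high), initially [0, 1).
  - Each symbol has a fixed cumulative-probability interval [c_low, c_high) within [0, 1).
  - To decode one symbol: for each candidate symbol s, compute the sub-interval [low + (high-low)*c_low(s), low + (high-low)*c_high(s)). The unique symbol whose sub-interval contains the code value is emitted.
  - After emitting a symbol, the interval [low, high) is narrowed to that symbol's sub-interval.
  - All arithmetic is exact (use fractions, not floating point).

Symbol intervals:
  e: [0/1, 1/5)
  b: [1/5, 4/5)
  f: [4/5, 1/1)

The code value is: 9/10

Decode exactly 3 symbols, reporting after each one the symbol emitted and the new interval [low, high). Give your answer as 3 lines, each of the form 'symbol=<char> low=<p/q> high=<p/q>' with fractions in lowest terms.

Step 1: interval [0/1, 1/1), width = 1/1 - 0/1 = 1/1
  'e': [0/1 + 1/1*0/1, 0/1 + 1/1*1/5) = [0/1, 1/5)
  'b': [0/1 + 1/1*1/5, 0/1 + 1/1*4/5) = [1/5, 4/5)
  'f': [0/1 + 1/1*4/5, 0/1 + 1/1*1/1) = [4/5, 1/1) <- contains code 9/10
  emit 'f', narrow to [4/5, 1/1)
Step 2: interval [4/5, 1/1), width = 1/1 - 4/5 = 1/5
  'e': [4/5 + 1/5*0/1, 4/5 + 1/5*1/5) = [4/5, 21/25)
  'b': [4/5 + 1/5*1/5, 4/5 + 1/5*4/5) = [21/25, 24/25) <- contains code 9/10
  'f': [4/5 + 1/5*4/5, 4/5 + 1/5*1/1) = [24/25, 1/1)
  emit 'b', narrow to [21/25, 24/25)
Step 3: interval [21/25, 24/25), width = 24/25 - 21/25 = 3/25
  'e': [21/25 + 3/25*0/1, 21/25 + 3/25*1/5) = [21/25, 108/125)
  'b': [21/25 + 3/25*1/5, 21/25 + 3/25*4/5) = [108/125, 117/125) <- contains code 9/10
  'f': [21/25 + 3/25*4/5, 21/25 + 3/25*1/1) = [117/125, 24/25)
  emit 'b', narrow to [108/125, 117/125)

Answer: symbol=f low=4/5 high=1/1
symbol=b low=21/25 high=24/25
symbol=b low=108/125 high=117/125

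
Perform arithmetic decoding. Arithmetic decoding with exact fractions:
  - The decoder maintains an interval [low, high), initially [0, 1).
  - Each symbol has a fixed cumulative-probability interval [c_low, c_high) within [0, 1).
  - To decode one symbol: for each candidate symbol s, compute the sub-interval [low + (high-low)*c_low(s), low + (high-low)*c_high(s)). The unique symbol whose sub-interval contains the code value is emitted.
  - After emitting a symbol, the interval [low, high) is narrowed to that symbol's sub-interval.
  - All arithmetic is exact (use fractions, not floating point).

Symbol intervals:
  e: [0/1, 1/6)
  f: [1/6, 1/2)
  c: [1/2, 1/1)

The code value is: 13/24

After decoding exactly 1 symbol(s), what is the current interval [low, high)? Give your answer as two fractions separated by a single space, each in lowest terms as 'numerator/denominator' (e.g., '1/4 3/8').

Answer: 1/2 1/1

Derivation:
Step 1: interval [0/1, 1/1), width = 1/1 - 0/1 = 1/1
  'e': [0/1 + 1/1*0/1, 0/1 + 1/1*1/6) = [0/1, 1/6)
  'f': [0/1 + 1/1*1/6, 0/1 + 1/1*1/2) = [1/6, 1/2)
  'c': [0/1 + 1/1*1/2, 0/1 + 1/1*1/1) = [1/2, 1/1) <- contains code 13/24
  emit 'c', narrow to [1/2, 1/1)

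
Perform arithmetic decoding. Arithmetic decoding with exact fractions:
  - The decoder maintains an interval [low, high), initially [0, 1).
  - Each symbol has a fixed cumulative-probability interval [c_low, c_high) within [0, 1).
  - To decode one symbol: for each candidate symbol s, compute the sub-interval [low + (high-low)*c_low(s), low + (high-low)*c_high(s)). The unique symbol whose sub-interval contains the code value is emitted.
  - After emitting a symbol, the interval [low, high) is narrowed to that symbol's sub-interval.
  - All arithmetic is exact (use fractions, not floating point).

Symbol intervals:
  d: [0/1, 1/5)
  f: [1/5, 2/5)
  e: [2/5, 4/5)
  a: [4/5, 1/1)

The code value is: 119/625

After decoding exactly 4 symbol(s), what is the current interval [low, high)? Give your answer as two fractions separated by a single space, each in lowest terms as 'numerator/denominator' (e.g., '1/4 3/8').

Step 1: interval [0/1, 1/1), width = 1/1 - 0/1 = 1/1
  'd': [0/1 + 1/1*0/1, 0/1 + 1/1*1/5) = [0/1, 1/5) <- contains code 119/625
  'f': [0/1 + 1/1*1/5, 0/1 + 1/1*2/5) = [1/5, 2/5)
  'e': [0/1 + 1/1*2/5, 0/1 + 1/1*4/5) = [2/5, 4/5)
  'a': [0/1 + 1/1*4/5, 0/1 + 1/1*1/1) = [4/5, 1/1)
  emit 'd', narrow to [0/1, 1/5)
Step 2: interval [0/1, 1/5), width = 1/5 - 0/1 = 1/5
  'd': [0/1 + 1/5*0/1, 0/1 + 1/5*1/5) = [0/1, 1/25)
  'f': [0/1 + 1/5*1/5, 0/1 + 1/5*2/5) = [1/25, 2/25)
  'e': [0/1 + 1/5*2/5, 0/1 + 1/5*4/5) = [2/25, 4/25)
  'a': [0/1 + 1/5*4/5, 0/1 + 1/5*1/1) = [4/25, 1/5) <- contains code 119/625
  emit 'a', narrow to [4/25, 1/5)
Step 3: interval [4/25, 1/5), width = 1/5 - 4/25 = 1/25
  'd': [4/25 + 1/25*0/1, 4/25 + 1/25*1/5) = [4/25, 21/125)
  'f': [4/25 + 1/25*1/5, 4/25 + 1/25*2/5) = [21/125, 22/125)
  'e': [4/25 + 1/25*2/5, 4/25 + 1/25*4/5) = [22/125, 24/125) <- contains code 119/625
  'a': [4/25 + 1/25*4/5, 4/25 + 1/25*1/1) = [24/125, 1/5)
  emit 'e', narrow to [22/125, 24/125)
Step 4: interval [22/125, 24/125), width = 24/125 - 22/125 = 2/125
  'd': [22/125 + 2/125*0/1, 22/125 + 2/125*1/5) = [22/125, 112/625)
  'f': [22/125 + 2/125*1/5, 22/125 + 2/125*2/5) = [112/625, 114/625)
  'e': [22/125 + 2/125*2/5, 22/125 + 2/125*4/5) = [114/625, 118/625)
  'a': [22/125 + 2/125*4/5, 22/125 + 2/125*1/1) = [118/625, 24/125) <- contains code 119/625
  emit 'a', narrow to [118/625, 24/125)

Answer: 118/625 24/125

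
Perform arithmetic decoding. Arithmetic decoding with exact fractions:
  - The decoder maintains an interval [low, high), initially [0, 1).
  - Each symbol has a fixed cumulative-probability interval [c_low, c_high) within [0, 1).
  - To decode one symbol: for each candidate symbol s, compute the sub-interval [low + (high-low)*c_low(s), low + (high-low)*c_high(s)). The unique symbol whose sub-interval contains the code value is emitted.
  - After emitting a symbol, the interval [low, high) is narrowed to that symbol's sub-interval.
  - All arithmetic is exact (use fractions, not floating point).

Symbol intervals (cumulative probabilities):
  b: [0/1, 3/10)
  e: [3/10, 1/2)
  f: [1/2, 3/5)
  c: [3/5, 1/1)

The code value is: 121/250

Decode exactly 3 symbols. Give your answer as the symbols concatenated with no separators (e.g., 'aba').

Answer: ecc

Derivation:
Step 1: interval [0/1, 1/1), width = 1/1 - 0/1 = 1/1
  'b': [0/1 + 1/1*0/1, 0/1 + 1/1*3/10) = [0/1, 3/10)
  'e': [0/1 + 1/1*3/10, 0/1 + 1/1*1/2) = [3/10, 1/2) <- contains code 121/250
  'f': [0/1 + 1/1*1/2, 0/1 + 1/1*3/5) = [1/2, 3/5)
  'c': [0/1 + 1/1*3/5, 0/1 + 1/1*1/1) = [3/5, 1/1)
  emit 'e', narrow to [3/10, 1/2)
Step 2: interval [3/10, 1/2), width = 1/2 - 3/10 = 1/5
  'b': [3/10 + 1/5*0/1, 3/10 + 1/5*3/10) = [3/10, 9/25)
  'e': [3/10 + 1/5*3/10, 3/10 + 1/5*1/2) = [9/25, 2/5)
  'f': [3/10 + 1/5*1/2, 3/10 + 1/5*3/5) = [2/5, 21/50)
  'c': [3/10 + 1/5*3/5, 3/10 + 1/5*1/1) = [21/50, 1/2) <- contains code 121/250
  emit 'c', narrow to [21/50, 1/2)
Step 3: interval [21/50, 1/2), width = 1/2 - 21/50 = 2/25
  'b': [21/50 + 2/25*0/1, 21/50 + 2/25*3/10) = [21/50, 111/250)
  'e': [21/50 + 2/25*3/10, 21/50 + 2/25*1/2) = [111/250, 23/50)
  'f': [21/50 + 2/25*1/2, 21/50 + 2/25*3/5) = [23/50, 117/250)
  'c': [21/50 + 2/25*3/5, 21/50 + 2/25*1/1) = [117/250, 1/2) <- contains code 121/250
  emit 'c', narrow to [117/250, 1/2)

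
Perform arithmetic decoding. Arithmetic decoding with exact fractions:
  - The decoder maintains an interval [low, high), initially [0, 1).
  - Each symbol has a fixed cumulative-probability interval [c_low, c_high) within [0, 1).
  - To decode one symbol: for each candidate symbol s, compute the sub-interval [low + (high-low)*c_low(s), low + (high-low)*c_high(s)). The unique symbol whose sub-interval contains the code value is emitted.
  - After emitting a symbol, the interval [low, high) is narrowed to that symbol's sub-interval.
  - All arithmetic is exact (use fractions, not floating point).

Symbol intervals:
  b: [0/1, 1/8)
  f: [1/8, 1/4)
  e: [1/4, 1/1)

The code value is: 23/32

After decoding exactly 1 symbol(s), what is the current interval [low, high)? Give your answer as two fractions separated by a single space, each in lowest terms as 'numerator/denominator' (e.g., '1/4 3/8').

Step 1: interval [0/1, 1/1), width = 1/1 - 0/1 = 1/1
  'b': [0/1 + 1/1*0/1, 0/1 + 1/1*1/8) = [0/1, 1/8)
  'f': [0/1 + 1/1*1/8, 0/1 + 1/1*1/4) = [1/8, 1/4)
  'e': [0/1 + 1/1*1/4, 0/1 + 1/1*1/1) = [1/4, 1/1) <- contains code 23/32
  emit 'e', narrow to [1/4, 1/1)

Answer: 1/4 1/1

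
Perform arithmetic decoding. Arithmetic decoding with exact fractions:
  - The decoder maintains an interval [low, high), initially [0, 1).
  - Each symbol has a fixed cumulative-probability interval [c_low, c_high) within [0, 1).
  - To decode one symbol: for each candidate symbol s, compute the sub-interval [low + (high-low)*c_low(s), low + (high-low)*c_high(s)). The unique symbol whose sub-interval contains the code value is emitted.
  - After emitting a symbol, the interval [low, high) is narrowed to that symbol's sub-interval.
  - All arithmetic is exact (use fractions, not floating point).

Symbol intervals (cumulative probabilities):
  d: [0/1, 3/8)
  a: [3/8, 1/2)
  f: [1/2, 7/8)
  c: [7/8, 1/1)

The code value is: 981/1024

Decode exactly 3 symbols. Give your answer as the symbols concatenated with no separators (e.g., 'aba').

Step 1: interval [0/1, 1/1), width = 1/1 - 0/1 = 1/1
  'd': [0/1 + 1/1*0/1, 0/1 + 1/1*3/8) = [0/1, 3/8)
  'a': [0/1 + 1/1*3/8, 0/1 + 1/1*1/2) = [3/8, 1/2)
  'f': [0/1 + 1/1*1/2, 0/1 + 1/1*7/8) = [1/2, 7/8)
  'c': [0/1 + 1/1*7/8, 0/1 + 1/1*1/1) = [7/8, 1/1) <- contains code 981/1024
  emit 'c', narrow to [7/8, 1/1)
Step 2: interval [7/8, 1/1), width = 1/1 - 7/8 = 1/8
  'd': [7/8 + 1/8*0/1, 7/8 + 1/8*3/8) = [7/8, 59/64)
  'a': [7/8 + 1/8*3/8, 7/8 + 1/8*1/2) = [59/64, 15/16)
  'f': [7/8 + 1/8*1/2, 7/8 + 1/8*7/8) = [15/16, 63/64) <- contains code 981/1024
  'c': [7/8 + 1/8*7/8, 7/8 + 1/8*1/1) = [63/64, 1/1)
  emit 'f', narrow to [15/16, 63/64)
Step 3: interval [15/16, 63/64), width = 63/64 - 15/16 = 3/64
  'd': [15/16 + 3/64*0/1, 15/16 + 3/64*3/8) = [15/16, 489/512)
  'a': [15/16 + 3/64*3/8, 15/16 + 3/64*1/2) = [489/512, 123/128) <- contains code 981/1024
  'f': [15/16 + 3/64*1/2, 15/16 + 3/64*7/8) = [123/128, 501/512)
  'c': [15/16 + 3/64*7/8, 15/16 + 3/64*1/1) = [501/512, 63/64)
  emit 'a', narrow to [489/512, 123/128)

Answer: cfa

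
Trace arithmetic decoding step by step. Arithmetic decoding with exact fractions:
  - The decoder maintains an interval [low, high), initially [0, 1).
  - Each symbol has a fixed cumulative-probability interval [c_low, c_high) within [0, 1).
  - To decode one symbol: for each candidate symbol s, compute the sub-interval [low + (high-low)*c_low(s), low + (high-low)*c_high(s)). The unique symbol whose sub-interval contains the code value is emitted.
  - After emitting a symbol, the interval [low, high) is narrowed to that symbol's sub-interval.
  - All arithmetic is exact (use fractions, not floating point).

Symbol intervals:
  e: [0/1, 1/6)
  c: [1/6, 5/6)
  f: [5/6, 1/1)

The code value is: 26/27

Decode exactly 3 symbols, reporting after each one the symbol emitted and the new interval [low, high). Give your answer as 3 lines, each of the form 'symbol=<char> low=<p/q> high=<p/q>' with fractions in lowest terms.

Step 1: interval [0/1, 1/1), width = 1/1 - 0/1 = 1/1
  'e': [0/1 + 1/1*0/1, 0/1 + 1/1*1/6) = [0/1, 1/6)
  'c': [0/1 + 1/1*1/6, 0/1 + 1/1*5/6) = [1/6, 5/6)
  'f': [0/1 + 1/1*5/6, 0/1 + 1/1*1/1) = [5/6, 1/1) <- contains code 26/27
  emit 'f', narrow to [5/6, 1/1)
Step 2: interval [5/6, 1/1), width = 1/1 - 5/6 = 1/6
  'e': [5/6 + 1/6*0/1, 5/6 + 1/6*1/6) = [5/6, 31/36)
  'c': [5/6 + 1/6*1/6, 5/6 + 1/6*5/6) = [31/36, 35/36) <- contains code 26/27
  'f': [5/6 + 1/6*5/6, 5/6 + 1/6*1/1) = [35/36, 1/1)
  emit 'c', narrow to [31/36, 35/36)
Step 3: interval [31/36, 35/36), width = 35/36 - 31/36 = 1/9
  'e': [31/36 + 1/9*0/1, 31/36 + 1/9*1/6) = [31/36, 95/108)
  'c': [31/36 + 1/9*1/6, 31/36 + 1/9*5/6) = [95/108, 103/108)
  'f': [31/36 + 1/9*5/6, 31/36 + 1/9*1/1) = [103/108, 35/36) <- contains code 26/27
  emit 'f', narrow to [103/108, 35/36)

Answer: symbol=f low=5/6 high=1/1
symbol=c low=31/36 high=35/36
symbol=f low=103/108 high=35/36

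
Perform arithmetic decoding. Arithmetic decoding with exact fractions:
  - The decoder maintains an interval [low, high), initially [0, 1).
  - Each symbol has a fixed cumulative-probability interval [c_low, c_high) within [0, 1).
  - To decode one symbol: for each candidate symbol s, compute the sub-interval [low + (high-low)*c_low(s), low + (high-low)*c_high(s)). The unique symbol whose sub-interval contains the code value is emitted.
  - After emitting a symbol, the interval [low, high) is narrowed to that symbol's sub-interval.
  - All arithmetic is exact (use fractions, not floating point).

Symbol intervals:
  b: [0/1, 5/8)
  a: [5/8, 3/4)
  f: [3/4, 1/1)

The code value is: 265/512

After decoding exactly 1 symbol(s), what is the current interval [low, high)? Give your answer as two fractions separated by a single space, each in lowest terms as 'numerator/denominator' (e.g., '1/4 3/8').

Step 1: interval [0/1, 1/1), width = 1/1 - 0/1 = 1/1
  'b': [0/1 + 1/1*0/1, 0/1 + 1/1*5/8) = [0/1, 5/8) <- contains code 265/512
  'a': [0/1 + 1/1*5/8, 0/1 + 1/1*3/4) = [5/8, 3/4)
  'f': [0/1 + 1/1*3/4, 0/1 + 1/1*1/1) = [3/4, 1/1)
  emit 'b', narrow to [0/1, 5/8)

Answer: 0/1 5/8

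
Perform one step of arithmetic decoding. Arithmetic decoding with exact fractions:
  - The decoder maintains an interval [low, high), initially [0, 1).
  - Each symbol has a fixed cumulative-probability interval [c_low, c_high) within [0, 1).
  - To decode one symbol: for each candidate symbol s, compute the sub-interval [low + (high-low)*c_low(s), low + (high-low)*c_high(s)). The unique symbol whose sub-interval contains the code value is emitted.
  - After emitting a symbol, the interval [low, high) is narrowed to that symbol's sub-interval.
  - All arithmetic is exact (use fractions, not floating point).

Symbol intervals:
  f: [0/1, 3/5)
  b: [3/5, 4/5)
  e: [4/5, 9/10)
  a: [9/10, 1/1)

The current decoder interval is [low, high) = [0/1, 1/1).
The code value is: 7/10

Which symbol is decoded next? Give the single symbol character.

Answer: b

Derivation:
Interval width = high − low = 1/1 − 0/1 = 1/1
Scaled code = (code − low) / width = (7/10 − 0/1) / 1/1 = 7/10
  f: [0/1, 3/5) 
  b: [3/5, 4/5) ← scaled code falls here ✓
  e: [4/5, 9/10) 
  a: [9/10, 1/1) 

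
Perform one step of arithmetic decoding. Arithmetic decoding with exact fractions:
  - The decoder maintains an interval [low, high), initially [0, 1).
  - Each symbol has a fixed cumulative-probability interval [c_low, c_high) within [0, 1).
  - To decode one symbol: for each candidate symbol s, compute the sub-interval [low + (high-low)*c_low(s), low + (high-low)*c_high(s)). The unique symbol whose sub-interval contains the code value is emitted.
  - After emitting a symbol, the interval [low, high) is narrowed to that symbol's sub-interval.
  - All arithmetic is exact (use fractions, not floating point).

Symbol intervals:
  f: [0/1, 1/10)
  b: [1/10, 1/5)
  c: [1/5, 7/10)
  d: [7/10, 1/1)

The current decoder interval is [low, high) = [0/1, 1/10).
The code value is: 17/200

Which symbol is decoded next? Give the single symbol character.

Answer: d

Derivation:
Interval width = high − low = 1/10 − 0/1 = 1/10
Scaled code = (code − low) / width = (17/200 − 0/1) / 1/10 = 17/20
  f: [0/1, 1/10) 
  b: [1/10, 1/5) 
  c: [1/5, 7/10) 
  d: [7/10, 1/1) ← scaled code falls here ✓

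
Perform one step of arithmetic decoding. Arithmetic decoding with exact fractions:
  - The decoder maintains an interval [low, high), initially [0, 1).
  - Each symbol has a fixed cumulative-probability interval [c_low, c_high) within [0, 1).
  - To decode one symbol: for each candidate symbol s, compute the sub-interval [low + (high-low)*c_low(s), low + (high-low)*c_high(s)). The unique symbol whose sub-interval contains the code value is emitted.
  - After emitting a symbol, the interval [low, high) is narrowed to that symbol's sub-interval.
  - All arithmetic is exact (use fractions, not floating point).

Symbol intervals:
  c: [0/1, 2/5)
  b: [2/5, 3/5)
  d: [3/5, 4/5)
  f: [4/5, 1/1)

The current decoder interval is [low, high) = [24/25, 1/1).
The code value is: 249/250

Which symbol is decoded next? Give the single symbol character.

Answer: f

Derivation:
Interval width = high − low = 1/1 − 24/25 = 1/25
Scaled code = (code − low) / width = (249/250 − 24/25) / 1/25 = 9/10
  c: [0/1, 2/5) 
  b: [2/5, 3/5) 
  d: [3/5, 4/5) 
  f: [4/5, 1/1) ← scaled code falls here ✓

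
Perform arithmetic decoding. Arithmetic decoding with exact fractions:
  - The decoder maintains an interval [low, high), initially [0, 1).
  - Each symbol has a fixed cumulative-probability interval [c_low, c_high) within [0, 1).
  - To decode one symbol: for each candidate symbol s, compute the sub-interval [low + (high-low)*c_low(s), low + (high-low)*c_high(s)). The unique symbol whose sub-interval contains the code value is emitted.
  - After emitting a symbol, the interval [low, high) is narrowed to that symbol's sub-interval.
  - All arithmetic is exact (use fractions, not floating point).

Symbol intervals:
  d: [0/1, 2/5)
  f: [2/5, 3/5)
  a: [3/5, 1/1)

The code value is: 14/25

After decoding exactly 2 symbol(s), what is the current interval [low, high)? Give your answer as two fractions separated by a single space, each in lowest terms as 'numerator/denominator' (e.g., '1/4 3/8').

Step 1: interval [0/1, 1/1), width = 1/1 - 0/1 = 1/1
  'd': [0/1 + 1/1*0/1, 0/1 + 1/1*2/5) = [0/1, 2/5)
  'f': [0/1 + 1/1*2/5, 0/1 + 1/1*3/5) = [2/5, 3/5) <- contains code 14/25
  'a': [0/1 + 1/1*3/5, 0/1 + 1/1*1/1) = [3/5, 1/1)
  emit 'f', narrow to [2/5, 3/5)
Step 2: interval [2/5, 3/5), width = 3/5 - 2/5 = 1/5
  'd': [2/5 + 1/5*0/1, 2/5 + 1/5*2/5) = [2/5, 12/25)
  'f': [2/5 + 1/5*2/5, 2/5 + 1/5*3/5) = [12/25, 13/25)
  'a': [2/5 + 1/5*3/5, 2/5 + 1/5*1/1) = [13/25, 3/5) <- contains code 14/25
  emit 'a', narrow to [13/25, 3/5)

Answer: 13/25 3/5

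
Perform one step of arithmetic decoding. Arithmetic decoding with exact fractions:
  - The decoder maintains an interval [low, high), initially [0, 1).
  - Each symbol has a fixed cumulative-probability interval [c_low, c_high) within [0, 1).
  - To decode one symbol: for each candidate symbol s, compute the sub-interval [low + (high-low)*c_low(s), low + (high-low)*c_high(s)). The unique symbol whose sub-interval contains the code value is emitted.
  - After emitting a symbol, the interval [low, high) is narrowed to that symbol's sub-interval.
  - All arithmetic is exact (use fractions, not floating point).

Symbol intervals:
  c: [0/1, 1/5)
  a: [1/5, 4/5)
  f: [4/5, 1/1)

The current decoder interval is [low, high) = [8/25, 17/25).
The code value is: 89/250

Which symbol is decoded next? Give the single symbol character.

Interval width = high − low = 17/25 − 8/25 = 9/25
Scaled code = (code − low) / width = (89/250 − 8/25) / 9/25 = 1/10
  c: [0/1, 1/5) ← scaled code falls here ✓
  a: [1/5, 4/5) 
  f: [4/5, 1/1) 

Answer: c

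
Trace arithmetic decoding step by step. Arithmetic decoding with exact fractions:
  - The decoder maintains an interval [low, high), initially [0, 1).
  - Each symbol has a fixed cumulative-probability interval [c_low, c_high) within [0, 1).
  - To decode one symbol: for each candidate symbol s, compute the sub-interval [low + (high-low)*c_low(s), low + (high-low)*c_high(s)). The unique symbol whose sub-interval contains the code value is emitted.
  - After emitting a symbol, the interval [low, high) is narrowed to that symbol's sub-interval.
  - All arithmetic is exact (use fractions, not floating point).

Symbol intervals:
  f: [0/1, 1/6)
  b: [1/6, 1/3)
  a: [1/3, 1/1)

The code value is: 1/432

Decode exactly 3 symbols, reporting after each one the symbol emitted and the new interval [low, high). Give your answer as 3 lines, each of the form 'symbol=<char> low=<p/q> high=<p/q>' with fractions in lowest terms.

Answer: symbol=f low=0/1 high=1/6
symbol=f low=0/1 high=1/36
symbol=f low=0/1 high=1/216

Derivation:
Step 1: interval [0/1, 1/1), width = 1/1 - 0/1 = 1/1
  'f': [0/1 + 1/1*0/1, 0/1 + 1/1*1/6) = [0/1, 1/6) <- contains code 1/432
  'b': [0/1 + 1/1*1/6, 0/1 + 1/1*1/3) = [1/6, 1/3)
  'a': [0/1 + 1/1*1/3, 0/1 + 1/1*1/1) = [1/3, 1/1)
  emit 'f', narrow to [0/1, 1/6)
Step 2: interval [0/1, 1/6), width = 1/6 - 0/1 = 1/6
  'f': [0/1 + 1/6*0/1, 0/1 + 1/6*1/6) = [0/1, 1/36) <- contains code 1/432
  'b': [0/1 + 1/6*1/6, 0/1 + 1/6*1/3) = [1/36, 1/18)
  'a': [0/1 + 1/6*1/3, 0/1 + 1/6*1/1) = [1/18, 1/6)
  emit 'f', narrow to [0/1, 1/36)
Step 3: interval [0/1, 1/36), width = 1/36 - 0/1 = 1/36
  'f': [0/1 + 1/36*0/1, 0/1 + 1/36*1/6) = [0/1, 1/216) <- contains code 1/432
  'b': [0/1 + 1/36*1/6, 0/1 + 1/36*1/3) = [1/216, 1/108)
  'a': [0/1 + 1/36*1/3, 0/1 + 1/36*1/1) = [1/108, 1/36)
  emit 'f', narrow to [0/1, 1/216)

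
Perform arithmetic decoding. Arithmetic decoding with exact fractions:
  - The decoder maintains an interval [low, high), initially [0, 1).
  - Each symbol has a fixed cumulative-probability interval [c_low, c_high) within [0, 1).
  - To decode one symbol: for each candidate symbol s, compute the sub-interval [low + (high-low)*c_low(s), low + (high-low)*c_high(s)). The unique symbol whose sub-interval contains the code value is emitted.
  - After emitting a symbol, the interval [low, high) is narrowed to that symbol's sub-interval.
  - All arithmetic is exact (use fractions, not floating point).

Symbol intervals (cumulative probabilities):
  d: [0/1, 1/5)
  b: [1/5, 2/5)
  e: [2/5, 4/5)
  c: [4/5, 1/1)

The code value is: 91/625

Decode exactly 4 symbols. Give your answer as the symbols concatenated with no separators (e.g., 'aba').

Answer: decd

Derivation:
Step 1: interval [0/1, 1/1), width = 1/1 - 0/1 = 1/1
  'd': [0/1 + 1/1*0/1, 0/1 + 1/1*1/5) = [0/1, 1/5) <- contains code 91/625
  'b': [0/1 + 1/1*1/5, 0/1 + 1/1*2/5) = [1/5, 2/5)
  'e': [0/1 + 1/1*2/5, 0/1 + 1/1*4/5) = [2/5, 4/5)
  'c': [0/1 + 1/1*4/5, 0/1 + 1/1*1/1) = [4/5, 1/1)
  emit 'd', narrow to [0/1, 1/5)
Step 2: interval [0/1, 1/5), width = 1/5 - 0/1 = 1/5
  'd': [0/1 + 1/5*0/1, 0/1 + 1/5*1/5) = [0/1, 1/25)
  'b': [0/1 + 1/5*1/5, 0/1 + 1/5*2/5) = [1/25, 2/25)
  'e': [0/1 + 1/5*2/5, 0/1 + 1/5*4/5) = [2/25, 4/25) <- contains code 91/625
  'c': [0/1 + 1/5*4/5, 0/1 + 1/5*1/1) = [4/25, 1/5)
  emit 'e', narrow to [2/25, 4/25)
Step 3: interval [2/25, 4/25), width = 4/25 - 2/25 = 2/25
  'd': [2/25 + 2/25*0/1, 2/25 + 2/25*1/5) = [2/25, 12/125)
  'b': [2/25 + 2/25*1/5, 2/25 + 2/25*2/5) = [12/125, 14/125)
  'e': [2/25 + 2/25*2/5, 2/25 + 2/25*4/5) = [14/125, 18/125)
  'c': [2/25 + 2/25*4/5, 2/25 + 2/25*1/1) = [18/125, 4/25) <- contains code 91/625
  emit 'c', narrow to [18/125, 4/25)
Step 4: interval [18/125, 4/25), width = 4/25 - 18/125 = 2/125
  'd': [18/125 + 2/125*0/1, 18/125 + 2/125*1/5) = [18/125, 92/625) <- contains code 91/625
  'b': [18/125 + 2/125*1/5, 18/125 + 2/125*2/5) = [92/625, 94/625)
  'e': [18/125 + 2/125*2/5, 18/125 + 2/125*4/5) = [94/625, 98/625)
  'c': [18/125 + 2/125*4/5, 18/125 + 2/125*1/1) = [98/625, 4/25)
  emit 'd', narrow to [18/125, 92/625)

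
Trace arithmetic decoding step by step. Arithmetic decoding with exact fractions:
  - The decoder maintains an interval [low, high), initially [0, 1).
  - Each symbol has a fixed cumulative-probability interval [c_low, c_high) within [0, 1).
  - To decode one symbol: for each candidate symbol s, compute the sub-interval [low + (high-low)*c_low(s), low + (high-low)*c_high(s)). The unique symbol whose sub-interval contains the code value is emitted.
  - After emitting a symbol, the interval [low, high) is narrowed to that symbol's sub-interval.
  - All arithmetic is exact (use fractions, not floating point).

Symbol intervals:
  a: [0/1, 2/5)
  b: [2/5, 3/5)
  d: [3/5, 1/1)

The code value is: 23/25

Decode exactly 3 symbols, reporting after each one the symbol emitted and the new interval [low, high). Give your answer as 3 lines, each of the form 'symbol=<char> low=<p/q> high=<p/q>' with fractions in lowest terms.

Answer: symbol=d low=3/5 high=1/1
symbol=d low=21/25 high=1/1
symbol=b low=113/125 high=117/125

Derivation:
Step 1: interval [0/1, 1/1), width = 1/1 - 0/1 = 1/1
  'a': [0/1 + 1/1*0/1, 0/1 + 1/1*2/5) = [0/1, 2/5)
  'b': [0/1 + 1/1*2/5, 0/1 + 1/1*3/5) = [2/5, 3/5)
  'd': [0/1 + 1/1*3/5, 0/1 + 1/1*1/1) = [3/5, 1/1) <- contains code 23/25
  emit 'd', narrow to [3/5, 1/1)
Step 2: interval [3/5, 1/1), width = 1/1 - 3/5 = 2/5
  'a': [3/5 + 2/5*0/1, 3/5 + 2/5*2/5) = [3/5, 19/25)
  'b': [3/5 + 2/5*2/5, 3/5 + 2/5*3/5) = [19/25, 21/25)
  'd': [3/5 + 2/5*3/5, 3/5 + 2/5*1/1) = [21/25, 1/1) <- contains code 23/25
  emit 'd', narrow to [21/25, 1/1)
Step 3: interval [21/25, 1/1), width = 1/1 - 21/25 = 4/25
  'a': [21/25 + 4/25*0/1, 21/25 + 4/25*2/5) = [21/25, 113/125)
  'b': [21/25 + 4/25*2/5, 21/25 + 4/25*3/5) = [113/125, 117/125) <- contains code 23/25
  'd': [21/25 + 4/25*3/5, 21/25 + 4/25*1/1) = [117/125, 1/1)
  emit 'b', narrow to [113/125, 117/125)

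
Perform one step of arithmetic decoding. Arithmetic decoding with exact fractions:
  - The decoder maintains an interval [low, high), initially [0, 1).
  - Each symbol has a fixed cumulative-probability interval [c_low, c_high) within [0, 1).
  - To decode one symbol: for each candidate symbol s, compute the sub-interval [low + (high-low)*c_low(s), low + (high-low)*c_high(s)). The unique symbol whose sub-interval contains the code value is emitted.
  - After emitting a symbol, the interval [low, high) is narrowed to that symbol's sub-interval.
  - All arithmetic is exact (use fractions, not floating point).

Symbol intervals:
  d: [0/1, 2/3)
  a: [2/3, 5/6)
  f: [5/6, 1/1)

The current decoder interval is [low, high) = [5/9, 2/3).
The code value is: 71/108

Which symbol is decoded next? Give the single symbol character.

Answer: f

Derivation:
Interval width = high − low = 2/3 − 5/9 = 1/9
Scaled code = (code − low) / width = (71/108 − 5/9) / 1/9 = 11/12
  d: [0/1, 2/3) 
  a: [2/3, 5/6) 
  f: [5/6, 1/1) ← scaled code falls here ✓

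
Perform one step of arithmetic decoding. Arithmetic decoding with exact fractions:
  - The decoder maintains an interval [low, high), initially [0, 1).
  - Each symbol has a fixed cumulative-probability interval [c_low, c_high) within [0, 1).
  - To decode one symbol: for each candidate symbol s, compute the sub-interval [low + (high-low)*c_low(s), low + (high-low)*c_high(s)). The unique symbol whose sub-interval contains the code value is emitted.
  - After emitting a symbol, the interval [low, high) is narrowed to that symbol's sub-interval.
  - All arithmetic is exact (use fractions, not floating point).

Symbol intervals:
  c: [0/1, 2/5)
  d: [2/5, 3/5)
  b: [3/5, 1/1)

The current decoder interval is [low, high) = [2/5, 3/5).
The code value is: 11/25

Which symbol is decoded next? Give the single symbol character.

Answer: c

Derivation:
Interval width = high − low = 3/5 − 2/5 = 1/5
Scaled code = (code − low) / width = (11/25 − 2/5) / 1/5 = 1/5
  c: [0/1, 2/5) ← scaled code falls here ✓
  d: [2/5, 3/5) 
  b: [3/5, 1/1) 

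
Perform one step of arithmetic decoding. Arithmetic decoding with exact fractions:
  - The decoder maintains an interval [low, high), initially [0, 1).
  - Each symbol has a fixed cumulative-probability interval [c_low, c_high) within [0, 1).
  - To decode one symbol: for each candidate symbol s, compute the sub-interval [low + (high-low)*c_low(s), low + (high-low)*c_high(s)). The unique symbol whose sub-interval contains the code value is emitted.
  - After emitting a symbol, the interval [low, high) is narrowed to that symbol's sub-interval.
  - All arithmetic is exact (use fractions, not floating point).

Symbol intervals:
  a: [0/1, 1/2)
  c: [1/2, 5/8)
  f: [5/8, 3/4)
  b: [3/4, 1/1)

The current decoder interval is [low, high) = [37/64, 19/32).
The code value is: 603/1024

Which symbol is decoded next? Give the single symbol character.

Interval width = high − low = 19/32 − 37/64 = 1/64
Scaled code = (code − low) / width = (603/1024 − 37/64) / 1/64 = 11/16
  a: [0/1, 1/2) 
  c: [1/2, 5/8) 
  f: [5/8, 3/4) ← scaled code falls here ✓
  b: [3/4, 1/1) 

Answer: f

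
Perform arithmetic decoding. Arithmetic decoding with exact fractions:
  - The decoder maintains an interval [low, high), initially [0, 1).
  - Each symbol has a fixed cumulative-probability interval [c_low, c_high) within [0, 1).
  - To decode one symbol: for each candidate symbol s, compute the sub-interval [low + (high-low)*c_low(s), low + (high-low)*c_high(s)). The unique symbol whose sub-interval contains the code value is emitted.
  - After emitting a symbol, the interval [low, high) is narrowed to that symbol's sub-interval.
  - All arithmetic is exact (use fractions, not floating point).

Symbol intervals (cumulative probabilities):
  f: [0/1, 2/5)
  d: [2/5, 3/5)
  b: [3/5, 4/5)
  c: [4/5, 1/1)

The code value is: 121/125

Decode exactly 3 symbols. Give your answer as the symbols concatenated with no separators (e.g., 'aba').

Answer: ccf

Derivation:
Step 1: interval [0/1, 1/1), width = 1/1 - 0/1 = 1/1
  'f': [0/1 + 1/1*0/1, 0/1 + 1/1*2/5) = [0/1, 2/5)
  'd': [0/1 + 1/1*2/5, 0/1 + 1/1*3/5) = [2/5, 3/5)
  'b': [0/1 + 1/1*3/5, 0/1 + 1/1*4/5) = [3/5, 4/5)
  'c': [0/1 + 1/1*4/5, 0/1 + 1/1*1/1) = [4/5, 1/1) <- contains code 121/125
  emit 'c', narrow to [4/5, 1/1)
Step 2: interval [4/5, 1/1), width = 1/1 - 4/5 = 1/5
  'f': [4/5 + 1/5*0/1, 4/5 + 1/5*2/5) = [4/5, 22/25)
  'd': [4/5 + 1/5*2/5, 4/5 + 1/5*3/5) = [22/25, 23/25)
  'b': [4/5 + 1/5*3/5, 4/5 + 1/5*4/5) = [23/25, 24/25)
  'c': [4/5 + 1/5*4/5, 4/5 + 1/5*1/1) = [24/25, 1/1) <- contains code 121/125
  emit 'c', narrow to [24/25, 1/1)
Step 3: interval [24/25, 1/1), width = 1/1 - 24/25 = 1/25
  'f': [24/25 + 1/25*0/1, 24/25 + 1/25*2/5) = [24/25, 122/125) <- contains code 121/125
  'd': [24/25 + 1/25*2/5, 24/25 + 1/25*3/5) = [122/125, 123/125)
  'b': [24/25 + 1/25*3/5, 24/25 + 1/25*4/5) = [123/125, 124/125)
  'c': [24/25 + 1/25*4/5, 24/25 + 1/25*1/1) = [124/125, 1/1)
  emit 'f', narrow to [24/25, 122/125)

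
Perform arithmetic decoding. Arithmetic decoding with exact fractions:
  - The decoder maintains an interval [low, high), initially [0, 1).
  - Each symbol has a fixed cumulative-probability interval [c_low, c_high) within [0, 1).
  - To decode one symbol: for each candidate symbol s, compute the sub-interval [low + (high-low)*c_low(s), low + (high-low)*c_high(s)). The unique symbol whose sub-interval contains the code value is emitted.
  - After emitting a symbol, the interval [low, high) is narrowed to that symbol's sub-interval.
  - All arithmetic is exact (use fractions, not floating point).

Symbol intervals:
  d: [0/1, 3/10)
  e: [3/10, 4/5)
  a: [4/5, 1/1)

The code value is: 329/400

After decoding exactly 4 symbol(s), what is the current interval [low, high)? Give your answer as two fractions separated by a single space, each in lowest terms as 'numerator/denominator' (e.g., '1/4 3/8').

Step 1: interval [0/1, 1/1), width = 1/1 - 0/1 = 1/1
  'd': [0/1 + 1/1*0/1, 0/1 + 1/1*3/10) = [0/1, 3/10)
  'e': [0/1 + 1/1*3/10, 0/1 + 1/1*4/5) = [3/10, 4/5)
  'a': [0/1 + 1/1*4/5, 0/1 + 1/1*1/1) = [4/5, 1/1) <- contains code 329/400
  emit 'a', narrow to [4/5, 1/1)
Step 2: interval [4/5, 1/1), width = 1/1 - 4/5 = 1/5
  'd': [4/5 + 1/5*0/1, 4/5 + 1/5*3/10) = [4/5, 43/50) <- contains code 329/400
  'e': [4/5 + 1/5*3/10, 4/5 + 1/5*4/5) = [43/50, 24/25)
  'a': [4/5 + 1/5*4/5, 4/5 + 1/5*1/1) = [24/25, 1/1)
  emit 'd', narrow to [4/5, 43/50)
Step 3: interval [4/5, 43/50), width = 43/50 - 4/5 = 3/50
  'd': [4/5 + 3/50*0/1, 4/5 + 3/50*3/10) = [4/5, 409/500)
  'e': [4/5 + 3/50*3/10, 4/5 + 3/50*4/5) = [409/500, 106/125) <- contains code 329/400
  'a': [4/5 + 3/50*4/5, 4/5 + 3/50*1/1) = [106/125, 43/50)
  emit 'e', narrow to [409/500, 106/125)
Step 4: interval [409/500, 106/125), width = 106/125 - 409/500 = 3/100
  'd': [409/500 + 3/100*0/1, 409/500 + 3/100*3/10) = [409/500, 827/1000) <- contains code 329/400
  'e': [409/500 + 3/100*3/10, 409/500 + 3/100*4/5) = [827/1000, 421/500)
  'a': [409/500 + 3/100*4/5, 409/500 + 3/100*1/1) = [421/500, 106/125)
  emit 'd', narrow to [409/500, 827/1000)

Answer: 409/500 827/1000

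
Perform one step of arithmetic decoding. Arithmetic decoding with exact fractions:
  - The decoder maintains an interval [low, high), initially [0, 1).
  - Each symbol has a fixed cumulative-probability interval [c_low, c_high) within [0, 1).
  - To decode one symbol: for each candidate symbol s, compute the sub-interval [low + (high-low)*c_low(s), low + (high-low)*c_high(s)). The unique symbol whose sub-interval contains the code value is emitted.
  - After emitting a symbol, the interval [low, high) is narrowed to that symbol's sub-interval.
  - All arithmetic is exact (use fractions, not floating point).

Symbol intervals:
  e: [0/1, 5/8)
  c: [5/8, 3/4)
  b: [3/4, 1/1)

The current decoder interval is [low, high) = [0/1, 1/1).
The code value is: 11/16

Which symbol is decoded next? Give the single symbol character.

Answer: c

Derivation:
Interval width = high − low = 1/1 − 0/1 = 1/1
Scaled code = (code − low) / width = (11/16 − 0/1) / 1/1 = 11/16
  e: [0/1, 5/8) 
  c: [5/8, 3/4) ← scaled code falls here ✓
  b: [3/4, 1/1) 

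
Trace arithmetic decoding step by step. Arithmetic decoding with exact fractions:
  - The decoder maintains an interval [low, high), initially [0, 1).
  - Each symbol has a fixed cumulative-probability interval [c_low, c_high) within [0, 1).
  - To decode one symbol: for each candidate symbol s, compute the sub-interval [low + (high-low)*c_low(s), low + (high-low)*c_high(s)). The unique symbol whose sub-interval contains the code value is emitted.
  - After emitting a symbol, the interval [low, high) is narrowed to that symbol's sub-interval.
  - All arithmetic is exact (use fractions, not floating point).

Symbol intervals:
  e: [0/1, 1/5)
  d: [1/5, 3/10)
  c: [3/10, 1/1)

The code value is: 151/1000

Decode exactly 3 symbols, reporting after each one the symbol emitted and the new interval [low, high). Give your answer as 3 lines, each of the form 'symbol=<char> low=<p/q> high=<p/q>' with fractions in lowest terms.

Answer: symbol=e low=0/1 high=1/5
symbol=c low=3/50 high=1/5
symbol=c low=51/500 high=1/5

Derivation:
Step 1: interval [0/1, 1/1), width = 1/1 - 0/1 = 1/1
  'e': [0/1 + 1/1*0/1, 0/1 + 1/1*1/5) = [0/1, 1/5) <- contains code 151/1000
  'd': [0/1 + 1/1*1/5, 0/1 + 1/1*3/10) = [1/5, 3/10)
  'c': [0/1 + 1/1*3/10, 0/1 + 1/1*1/1) = [3/10, 1/1)
  emit 'e', narrow to [0/1, 1/5)
Step 2: interval [0/1, 1/5), width = 1/5 - 0/1 = 1/5
  'e': [0/1 + 1/5*0/1, 0/1 + 1/5*1/5) = [0/1, 1/25)
  'd': [0/1 + 1/5*1/5, 0/1 + 1/5*3/10) = [1/25, 3/50)
  'c': [0/1 + 1/5*3/10, 0/1 + 1/5*1/1) = [3/50, 1/5) <- contains code 151/1000
  emit 'c', narrow to [3/50, 1/5)
Step 3: interval [3/50, 1/5), width = 1/5 - 3/50 = 7/50
  'e': [3/50 + 7/50*0/1, 3/50 + 7/50*1/5) = [3/50, 11/125)
  'd': [3/50 + 7/50*1/5, 3/50 + 7/50*3/10) = [11/125, 51/500)
  'c': [3/50 + 7/50*3/10, 3/50 + 7/50*1/1) = [51/500, 1/5) <- contains code 151/1000
  emit 'c', narrow to [51/500, 1/5)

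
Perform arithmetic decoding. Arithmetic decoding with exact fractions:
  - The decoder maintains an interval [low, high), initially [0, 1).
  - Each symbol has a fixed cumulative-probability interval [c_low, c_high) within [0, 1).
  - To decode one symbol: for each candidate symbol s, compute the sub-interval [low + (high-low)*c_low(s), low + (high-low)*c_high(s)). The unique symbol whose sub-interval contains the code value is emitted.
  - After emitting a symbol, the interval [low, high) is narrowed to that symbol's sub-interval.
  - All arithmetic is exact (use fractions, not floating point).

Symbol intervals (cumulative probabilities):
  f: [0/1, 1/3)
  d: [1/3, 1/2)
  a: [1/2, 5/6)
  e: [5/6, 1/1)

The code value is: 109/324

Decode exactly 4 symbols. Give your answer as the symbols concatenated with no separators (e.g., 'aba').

Answer: dfff

Derivation:
Step 1: interval [0/1, 1/1), width = 1/1 - 0/1 = 1/1
  'f': [0/1 + 1/1*0/1, 0/1 + 1/1*1/3) = [0/1, 1/3)
  'd': [0/1 + 1/1*1/3, 0/1 + 1/1*1/2) = [1/3, 1/2) <- contains code 109/324
  'a': [0/1 + 1/1*1/2, 0/1 + 1/1*5/6) = [1/2, 5/6)
  'e': [0/1 + 1/1*5/6, 0/1 + 1/1*1/1) = [5/6, 1/1)
  emit 'd', narrow to [1/3, 1/2)
Step 2: interval [1/3, 1/2), width = 1/2 - 1/3 = 1/6
  'f': [1/3 + 1/6*0/1, 1/3 + 1/6*1/3) = [1/3, 7/18) <- contains code 109/324
  'd': [1/3 + 1/6*1/3, 1/3 + 1/6*1/2) = [7/18, 5/12)
  'a': [1/3 + 1/6*1/2, 1/3 + 1/6*5/6) = [5/12, 17/36)
  'e': [1/3 + 1/6*5/6, 1/3 + 1/6*1/1) = [17/36, 1/2)
  emit 'f', narrow to [1/3, 7/18)
Step 3: interval [1/3, 7/18), width = 7/18 - 1/3 = 1/18
  'f': [1/3 + 1/18*0/1, 1/3 + 1/18*1/3) = [1/3, 19/54) <- contains code 109/324
  'd': [1/3 + 1/18*1/3, 1/3 + 1/18*1/2) = [19/54, 13/36)
  'a': [1/3 + 1/18*1/2, 1/3 + 1/18*5/6) = [13/36, 41/108)
  'e': [1/3 + 1/18*5/6, 1/3 + 1/18*1/1) = [41/108, 7/18)
  emit 'f', narrow to [1/3, 19/54)
Step 4: interval [1/3, 19/54), width = 19/54 - 1/3 = 1/54
  'f': [1/3 + 1/54*0/1, 1/3 + 1/54*1/3) = [1/3, 55/162) <- contains code 109/324
  'd': [1/3 + 1/54*1/3, 1/3 + 1/54*1/2) = [55/162, 37/108)
  'a': [1/3 + 1/54*1/2, 1/3 + 1/54*5/6) = [37/108, 113/324)
  'e': [1/3 + 1/54*5/6, 1/3 + 1/54*1/1) = [113/324, 19/54)
  emit 'f', narrow to [1/3, 55/162)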